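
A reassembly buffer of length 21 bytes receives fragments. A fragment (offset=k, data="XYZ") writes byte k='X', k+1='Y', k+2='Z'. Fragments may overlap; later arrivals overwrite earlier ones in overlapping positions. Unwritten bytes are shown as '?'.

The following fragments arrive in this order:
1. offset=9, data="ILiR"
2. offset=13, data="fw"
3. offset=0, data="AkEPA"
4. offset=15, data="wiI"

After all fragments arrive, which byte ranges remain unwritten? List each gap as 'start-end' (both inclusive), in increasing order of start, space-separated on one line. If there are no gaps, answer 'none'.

Fragment 1: offset=9 len=4
Fragment 2: offset=13 len=2
Fragment 3: offset=0 len=5
Fragment 4: offset=15 len=3
Gaps: 5-8 18-20

Answer: 5-8 18-20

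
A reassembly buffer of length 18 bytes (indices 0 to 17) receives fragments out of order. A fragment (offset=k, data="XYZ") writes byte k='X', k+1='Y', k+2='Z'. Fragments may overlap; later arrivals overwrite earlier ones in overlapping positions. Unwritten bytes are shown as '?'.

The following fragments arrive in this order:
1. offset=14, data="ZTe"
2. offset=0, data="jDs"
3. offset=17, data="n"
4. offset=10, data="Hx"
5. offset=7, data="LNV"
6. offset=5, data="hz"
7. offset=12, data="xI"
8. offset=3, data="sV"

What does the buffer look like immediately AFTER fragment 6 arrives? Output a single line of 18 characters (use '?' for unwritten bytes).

Fragment 1: offset=14 data="ZTe" -> buffer=??????????????ZTe?
Fragment 2: offset=0 data="jDs" -> buffer=jDs???????????ZTe?
Fragment 3: offset=17 data="n" -> buffer=jDs???????????ZTen
Fragment 4: offset=10 data="Hx" -> buffer=jDs???????Hx??ZTen
Fragment 5: offset=7 data="LNV" -> buffer=jDs????LNVHx??ZTen
Fragment 6: offset=5 data="hz" -> buffer=jDs??hzLNVHx??ZTen

Answer: jDs??hzLNVHx??ZTen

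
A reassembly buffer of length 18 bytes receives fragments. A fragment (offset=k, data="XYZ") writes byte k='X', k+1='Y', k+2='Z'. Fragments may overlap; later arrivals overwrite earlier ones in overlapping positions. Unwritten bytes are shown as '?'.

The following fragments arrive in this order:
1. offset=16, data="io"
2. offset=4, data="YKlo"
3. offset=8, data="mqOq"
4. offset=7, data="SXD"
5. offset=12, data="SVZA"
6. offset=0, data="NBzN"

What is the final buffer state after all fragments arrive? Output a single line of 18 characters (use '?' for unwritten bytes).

Answer: NBzNYKlSXDOqSVZAio

Derivation:
Fragment 1: offset=16 data="io" -> buffer=????????????????io
Fragment 2: offset=4 data="YKlo" -> buffer=????YKlo????????io
Fragment 3: offset=8 data="mqOq" -> buffer=????YKlomqOq????io
Fragment 4: offset=7 data="SXD" -> buffer=????YKlSXDOq????io
Fragment 5: offset=12 data="SVZA" -> buffer=????YKlSXDOqSVZAio
Fragment 6: offset=0 data="NBzN" -> buffer=NBzNYKlSXDOqSVZAio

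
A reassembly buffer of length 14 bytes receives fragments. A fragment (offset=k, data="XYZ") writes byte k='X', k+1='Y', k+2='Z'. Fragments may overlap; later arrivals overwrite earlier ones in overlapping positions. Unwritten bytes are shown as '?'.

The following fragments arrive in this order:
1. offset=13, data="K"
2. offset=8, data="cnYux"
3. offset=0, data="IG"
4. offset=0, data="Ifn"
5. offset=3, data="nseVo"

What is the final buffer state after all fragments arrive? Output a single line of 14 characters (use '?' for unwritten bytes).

Fragment 1: offset=13 data="K" -> buffer=?????????????K
Fragment 2: offset=8 data="cnYux" -> buffer=????????cnYuxK
Fragment 3: offset=0 data="IG" -> buffer=IG??????cnYuxK
Fragment 4: offset=0 data="Ifn" -> buffer=Ifn?????cnYuxK
Fragment 5: offset=3 data="nseVo" -> buffer=IfnnseVocnYuxK

Answer: IfnnseVocnYuxK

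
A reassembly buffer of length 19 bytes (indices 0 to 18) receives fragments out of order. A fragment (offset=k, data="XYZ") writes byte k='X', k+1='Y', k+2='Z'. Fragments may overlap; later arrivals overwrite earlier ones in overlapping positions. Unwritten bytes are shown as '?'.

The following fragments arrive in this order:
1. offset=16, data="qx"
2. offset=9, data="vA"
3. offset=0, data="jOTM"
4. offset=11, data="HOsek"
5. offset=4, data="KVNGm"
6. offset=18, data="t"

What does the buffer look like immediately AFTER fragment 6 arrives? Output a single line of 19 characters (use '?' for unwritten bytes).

Answer: jOTMKVNGmvAHOsekqxt

Derivation:
Fragment 1: offset=16 data="qx" -> buffer=????????????????qx?
Fragment 2: offset=9 data="vA" -> buffer=?????????vA?????qx?
Fragment 3: offset=0 data="jOTM" -> buffer=jOTM?????vA?????qx?
Fragment 4: offset=11 data="HOsek" -> buffer=jOTM?????vAHOsekqx?
Fragment 5: offset=4 data="KVNGm" -> buffer=jOTMKVNGmvAHOsekqx?
Fragment 6: offset=18 data="t" -> buffer=jOTMKVNGmvAHOsekqxt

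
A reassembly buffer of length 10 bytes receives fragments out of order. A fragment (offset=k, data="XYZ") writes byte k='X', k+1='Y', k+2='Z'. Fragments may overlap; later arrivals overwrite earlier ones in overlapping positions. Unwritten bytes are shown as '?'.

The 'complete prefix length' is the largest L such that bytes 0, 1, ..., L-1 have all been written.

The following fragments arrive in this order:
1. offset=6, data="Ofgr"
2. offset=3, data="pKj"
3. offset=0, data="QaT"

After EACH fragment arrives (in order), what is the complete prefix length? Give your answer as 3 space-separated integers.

Answer: 0 0 10

Derivation:
Fragment 1: offset=6 data="Ofgr" -> buffer=??????Ofgr -> prefix_len=0
Fragment 2: offset=3 data="pKj" -> buffer=???pKjOfgr -> prefix_len=0
Fragment 3: offset=0 data="QaT" -> buffer=QaTpKjOfgr -> prefix_len=10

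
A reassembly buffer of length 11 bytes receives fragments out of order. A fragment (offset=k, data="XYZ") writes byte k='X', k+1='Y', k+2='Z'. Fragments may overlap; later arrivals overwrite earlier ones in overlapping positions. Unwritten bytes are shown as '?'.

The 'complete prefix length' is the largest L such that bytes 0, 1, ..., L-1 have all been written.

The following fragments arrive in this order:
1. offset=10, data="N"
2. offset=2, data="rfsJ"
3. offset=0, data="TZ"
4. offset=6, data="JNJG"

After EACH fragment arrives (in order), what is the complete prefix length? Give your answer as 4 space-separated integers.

Fragment 1: offset=10 data="N" -> buffer=??????????N -> prefix_len=0
Fragment 2: offset=2 data="rfsJ" -> buffer=??rfsJ????N -> prefix_len=0
Fragment 3: offset=0 data="TZ" -> buffer=TZrfsJ????N -> prefix_len=6
Fragment 4: offset=6 data="JNJG" -> buffer=TZrfsJJNJGN -> prefix_len=11

Answer: 0 0 6 11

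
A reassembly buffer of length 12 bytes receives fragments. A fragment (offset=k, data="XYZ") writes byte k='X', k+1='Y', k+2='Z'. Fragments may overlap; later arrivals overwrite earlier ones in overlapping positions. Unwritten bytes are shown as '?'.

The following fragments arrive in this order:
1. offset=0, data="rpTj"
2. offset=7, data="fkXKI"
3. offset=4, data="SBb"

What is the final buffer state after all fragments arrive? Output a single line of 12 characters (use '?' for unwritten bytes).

Fragment 1: offset=0 data="rpTj" -> buffer=rpTj????????
Fragment 2: offset=7 data="fkXKI" -> buffer=rpTj???fkXKI
Fragment 3: offset=4 data="SBb" -> buffer=rpTjSBbfkXKI

Answer: rpTjSBbfkXKI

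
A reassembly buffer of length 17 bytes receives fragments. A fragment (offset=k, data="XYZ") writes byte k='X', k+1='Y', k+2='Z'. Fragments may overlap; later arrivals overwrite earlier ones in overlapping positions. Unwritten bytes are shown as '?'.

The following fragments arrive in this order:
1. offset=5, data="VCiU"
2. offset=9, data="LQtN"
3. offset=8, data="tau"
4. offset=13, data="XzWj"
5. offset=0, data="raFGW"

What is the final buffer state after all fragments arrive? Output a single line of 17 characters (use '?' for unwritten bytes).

Answer: raFGWVCitautNXzWj

Derivation:
Fragment 1: offset=5 data="VCiU" -> buffer=?????VCiU????????
Fragment 2: offset=9 data="LQtN" -> buffer=?????VCiULQtN????
Fragment 3: offset=8 data="tau" -> buffer=?????VCitautN????
Fragment 4: offset=13 data="XzWj" -> buffer=?????VCitautNXzWj
Fragment 5: offset=0 data="raFGW" -> buffer=raFGWVCitautNXzWj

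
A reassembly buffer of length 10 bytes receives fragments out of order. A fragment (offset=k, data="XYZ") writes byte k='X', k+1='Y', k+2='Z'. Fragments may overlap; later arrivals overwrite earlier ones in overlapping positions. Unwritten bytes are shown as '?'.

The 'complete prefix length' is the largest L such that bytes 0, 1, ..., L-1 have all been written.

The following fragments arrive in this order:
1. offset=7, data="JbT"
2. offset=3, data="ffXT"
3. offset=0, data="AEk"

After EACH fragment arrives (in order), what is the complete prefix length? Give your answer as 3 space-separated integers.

Answer: 0 0 10

Derivation:
Fragment 1: offset=7 data="JbT" -> buffer=???????JbT -> prefix_len=0
Fragment 2: offset=3 data="ffXT" -> buffer=???ffXTJbT -> prefix_len=0
Fragment 3: offset=0 data="AEk" -> buffer=AEkffXTJbT -> prefix_len=10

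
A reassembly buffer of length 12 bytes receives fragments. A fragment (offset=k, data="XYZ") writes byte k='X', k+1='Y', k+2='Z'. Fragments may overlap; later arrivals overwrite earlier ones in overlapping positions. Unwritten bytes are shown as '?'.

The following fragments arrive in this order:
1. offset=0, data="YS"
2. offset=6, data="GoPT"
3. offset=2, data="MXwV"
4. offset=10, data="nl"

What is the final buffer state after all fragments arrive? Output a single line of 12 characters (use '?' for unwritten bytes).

Fragment 1: offset=0 data="YS" -> buffer=YS??????????
Fragment 2: offset=6 data="GoPT" -> buffer=YS????GoPT??
Fragment 3: offset=2 data="MXwV" -> buffer=YSMXwVGoPT??
Fragment 4: offset=10 data="nl" -> buffer=YSMXwVGoPTnl

Answer: YSMXwVGoPTnl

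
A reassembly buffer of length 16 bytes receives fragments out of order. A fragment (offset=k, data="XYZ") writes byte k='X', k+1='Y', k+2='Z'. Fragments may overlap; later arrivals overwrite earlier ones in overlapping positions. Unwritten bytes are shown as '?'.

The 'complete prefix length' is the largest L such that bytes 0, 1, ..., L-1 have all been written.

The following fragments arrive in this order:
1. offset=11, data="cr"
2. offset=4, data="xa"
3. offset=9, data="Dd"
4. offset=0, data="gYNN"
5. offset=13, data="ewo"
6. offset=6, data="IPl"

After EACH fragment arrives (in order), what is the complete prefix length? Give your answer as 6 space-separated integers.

Fragment 1: offset=11 data="cr" -> buffer=???????????cr??? -> prefix_len=0
Fragment 2: offset=4 data="xa" -> buffer=????xa?????cr??? -> prefix_len=0
Fragment 3: offset=9 data="Dd" -> buffer=????xa???Ddcr??? -> prefix_len=0
Fragment 4: offset=0 data="gYNN" -> buffer=gYNNxa???Ddcr??? -> prefix_len=6
Fragment 5: offset=13 data="ewo" -> buffer=gYNNxa???Ddcrewo -> prefix_len=6
Fragment 6: offset=6 data="IPl" -> buffer=gYNNxaIPlDdcrewo -> prefix_len=16

Answer: 0 0 0 6 6 16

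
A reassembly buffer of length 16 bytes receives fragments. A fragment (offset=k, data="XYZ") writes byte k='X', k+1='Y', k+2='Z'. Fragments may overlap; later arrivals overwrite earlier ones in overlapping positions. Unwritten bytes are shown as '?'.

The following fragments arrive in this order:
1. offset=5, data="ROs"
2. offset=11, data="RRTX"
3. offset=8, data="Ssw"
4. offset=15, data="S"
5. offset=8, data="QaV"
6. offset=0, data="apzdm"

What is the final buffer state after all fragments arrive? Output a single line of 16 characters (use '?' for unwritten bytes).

Fragment 1: offset=5 data="ROs" -> buffer=?????ROs????????
Fragment 2: offset=11 data="RRTX" -> buffer=?????ROs???RRTX?
Fragment 3: offset=8 data="Ssw" -> buffer=?????ROsSswRRTX?
Fragment 4: offset=15 data="S" -> buffer=?????ROsSswRRTXS
Fragment 5: offset=8 data="QaV" -> buffer=?????ROsQaVRRTXS
Fragment 6: offset=0 data="apzdm" -> buffer=apzdmROsQaVRRTXS

Answer: apzdmROsQaVRRTXS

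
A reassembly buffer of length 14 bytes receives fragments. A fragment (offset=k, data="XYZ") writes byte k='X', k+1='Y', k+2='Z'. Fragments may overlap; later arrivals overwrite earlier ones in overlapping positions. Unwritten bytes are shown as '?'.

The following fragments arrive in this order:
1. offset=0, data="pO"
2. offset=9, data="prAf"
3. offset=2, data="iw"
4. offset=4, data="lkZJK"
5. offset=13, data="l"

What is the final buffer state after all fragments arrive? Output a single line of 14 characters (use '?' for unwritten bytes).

Answer: pOiwlkZJKprAfl

Derivation:
Fragment 1: offset=0 data="pO" -> buffer=pO????????????
Fragment 2: offset=9 data="prAf" -> buffer=pO???????prAf?
Fragment 3: offset=2 data="iw" -> buffer=pOiw?????prAf?
Fragment 4: offset=4 data="lkZJK" -> buffer=pOiwlkZJKprAf?
Fragment 5: offset=13 data="l" -> buffer=pOiwlkZJKprAfl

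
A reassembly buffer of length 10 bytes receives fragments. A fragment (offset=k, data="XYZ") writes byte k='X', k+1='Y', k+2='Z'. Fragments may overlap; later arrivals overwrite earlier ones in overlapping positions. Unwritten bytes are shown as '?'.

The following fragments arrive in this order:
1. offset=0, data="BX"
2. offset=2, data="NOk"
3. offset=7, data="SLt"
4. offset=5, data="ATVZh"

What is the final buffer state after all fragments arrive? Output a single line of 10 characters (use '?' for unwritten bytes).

Fragment 1: offset=0 data="BX" -> buffer=BX????????
Fragment 2: offset=2 data="NOk" -> buffer=BXNOk?????
Fragment 3: offset=7 data="SLt" -> buffer=BXNOk??SLt
Fragment 4: offset=5 data="ATVZh" -> buffer=BXNOkATVZh

Answer: BXNOkATVZh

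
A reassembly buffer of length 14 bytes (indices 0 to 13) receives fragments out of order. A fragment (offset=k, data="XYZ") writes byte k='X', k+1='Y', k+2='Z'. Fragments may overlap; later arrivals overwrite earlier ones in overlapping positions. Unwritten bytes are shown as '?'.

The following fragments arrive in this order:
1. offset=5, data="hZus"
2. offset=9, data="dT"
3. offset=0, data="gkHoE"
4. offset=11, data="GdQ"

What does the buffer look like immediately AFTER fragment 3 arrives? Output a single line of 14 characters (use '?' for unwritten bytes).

Fragment 1: offset=5 data="hZus" -> buffer=?????hZus?????
Fragment 2: offset=9 data="dT" -> buffer=?????hZusdT???
Fragment 3: offset=0 data="gkHoE" -> buffer=gkHoEhZusdT???

Answer: gkHoEhZusdT???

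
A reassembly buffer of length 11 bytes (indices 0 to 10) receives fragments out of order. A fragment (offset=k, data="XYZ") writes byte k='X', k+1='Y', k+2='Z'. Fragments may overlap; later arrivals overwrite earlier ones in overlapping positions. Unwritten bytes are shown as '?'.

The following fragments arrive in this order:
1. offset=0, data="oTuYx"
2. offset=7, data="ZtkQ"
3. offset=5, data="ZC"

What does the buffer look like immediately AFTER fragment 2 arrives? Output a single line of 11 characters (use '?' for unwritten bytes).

Fragment 1: offset=0 data="oTuYx" -> buffer=oTuYx??????
Fragment 2: offset=7 data="ZtkQ" -> buffer=oTuYx??ZtkQ

Answer: oTuYx??ZtkQ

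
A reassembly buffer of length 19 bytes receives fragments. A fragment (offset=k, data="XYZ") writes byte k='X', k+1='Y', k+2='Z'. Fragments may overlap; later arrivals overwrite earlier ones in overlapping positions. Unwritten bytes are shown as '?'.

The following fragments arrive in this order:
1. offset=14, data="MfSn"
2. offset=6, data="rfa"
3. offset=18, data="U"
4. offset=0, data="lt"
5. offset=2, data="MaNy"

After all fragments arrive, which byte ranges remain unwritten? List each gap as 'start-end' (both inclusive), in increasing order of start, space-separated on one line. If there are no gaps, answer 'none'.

Fragment 1: offset=14 len=4
Fragment 2: offset=6 len=3
Fragment 3: offset=18 len=1
Fragment 4: offset=0 len=2
Fragment 5: offset=2 len=4
Gaps: 9-13

Answer: 9-13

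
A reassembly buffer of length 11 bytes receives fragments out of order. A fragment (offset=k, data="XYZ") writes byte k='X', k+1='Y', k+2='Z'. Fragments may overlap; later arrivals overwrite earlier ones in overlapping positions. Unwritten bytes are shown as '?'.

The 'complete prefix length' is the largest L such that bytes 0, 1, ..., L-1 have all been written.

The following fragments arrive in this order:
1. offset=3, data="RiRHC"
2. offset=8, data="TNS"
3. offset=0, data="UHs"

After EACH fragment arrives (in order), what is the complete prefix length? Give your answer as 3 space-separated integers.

Answer: 0 0 11

Derivation:
Fragment 1: offset=3 data="RiRHC" -> buffer=???RiRHC??? -> prefix_len=0
Fragment 2: offset=8 data="TNS" -> buffer=???RiRHCTNS -> prefix_len=0
Fragment 3: offset=0 data="UHs" -> buffer=UHsRiRHCTNS -> prefix_len=11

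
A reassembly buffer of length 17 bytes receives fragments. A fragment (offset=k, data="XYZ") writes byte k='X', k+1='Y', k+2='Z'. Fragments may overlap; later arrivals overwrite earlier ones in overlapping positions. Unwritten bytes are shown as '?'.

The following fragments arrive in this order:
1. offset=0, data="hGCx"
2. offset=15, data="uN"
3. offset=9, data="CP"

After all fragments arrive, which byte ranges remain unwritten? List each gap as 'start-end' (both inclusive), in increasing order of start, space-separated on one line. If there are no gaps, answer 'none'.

Answer: 4-8 11-14

Derivation:
Fragment 1: offset=0 len=4
Fragment 2: offset=15 len=2
Fragment 3: offset=9 len=2
Gaps: 4-8 11-14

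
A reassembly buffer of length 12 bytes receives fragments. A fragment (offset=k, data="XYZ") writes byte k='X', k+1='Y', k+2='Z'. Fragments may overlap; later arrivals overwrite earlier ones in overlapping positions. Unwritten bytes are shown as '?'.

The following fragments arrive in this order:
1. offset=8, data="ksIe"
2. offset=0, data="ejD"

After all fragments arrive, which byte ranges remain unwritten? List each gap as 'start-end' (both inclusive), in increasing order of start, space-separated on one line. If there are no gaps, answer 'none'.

Fragment 1: offset=8 len=4
Fragment 2: offset=0 len=3
Gaps: 3-7

Answer: 3-7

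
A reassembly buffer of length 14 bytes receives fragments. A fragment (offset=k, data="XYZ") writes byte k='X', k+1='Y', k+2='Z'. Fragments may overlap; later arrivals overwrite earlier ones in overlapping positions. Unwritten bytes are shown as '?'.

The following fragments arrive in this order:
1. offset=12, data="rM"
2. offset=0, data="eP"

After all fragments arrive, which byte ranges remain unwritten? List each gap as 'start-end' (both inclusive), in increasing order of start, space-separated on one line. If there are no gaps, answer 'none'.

Answer: 2-11

Derivation:
Fragment 1: offset=12 len=2
Fragment 2: offset=0 len=2
Gaps: 2-11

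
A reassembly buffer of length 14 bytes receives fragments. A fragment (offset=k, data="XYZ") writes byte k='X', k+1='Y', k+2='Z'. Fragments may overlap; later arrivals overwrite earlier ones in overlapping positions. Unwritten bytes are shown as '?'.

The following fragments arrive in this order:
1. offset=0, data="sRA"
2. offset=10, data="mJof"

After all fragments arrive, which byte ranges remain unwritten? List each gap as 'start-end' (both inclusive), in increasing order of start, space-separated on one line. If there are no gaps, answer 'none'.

Answer: 3-9

Derivation:
Fragment 1: offset=0 len=3
Fragment 2: offset=10 len=4
Gaps: 3-9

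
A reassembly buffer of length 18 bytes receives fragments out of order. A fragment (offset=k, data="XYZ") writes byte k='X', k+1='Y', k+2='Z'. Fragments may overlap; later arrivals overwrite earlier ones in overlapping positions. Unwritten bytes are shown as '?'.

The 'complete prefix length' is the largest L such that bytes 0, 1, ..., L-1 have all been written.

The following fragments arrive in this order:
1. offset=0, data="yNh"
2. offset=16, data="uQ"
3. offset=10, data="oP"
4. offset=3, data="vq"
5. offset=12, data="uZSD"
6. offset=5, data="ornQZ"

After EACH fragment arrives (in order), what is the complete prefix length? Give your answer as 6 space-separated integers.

Fragment 1: offset=0 data="yNh" -> buffer=yNh??????????????? -> prefix_len=3
Fragment 2: offset=16 data="uQ" -> buffer=yNh?????????????uQ -> prefix_len=3
Fragment 3: offset=10 data="oP" -> buffer=yNh???????oP????uQ -> prefix_len=3
Fragment 4: offset=3 data="vq" -> buffer=yNhvq?????oP????uQ -> prefix_len=5
Fragment 5: offset=12 data="uZSD" -> buffer=yNhvq?????oPuZSDuQ -> prefix_len=5
Fragment 6: offset=5 data="ornQZ" -> buffer=yNhvqornQZoPuZSDuQ -> prefix_len=18

Answer: 3 3 3 5 5 18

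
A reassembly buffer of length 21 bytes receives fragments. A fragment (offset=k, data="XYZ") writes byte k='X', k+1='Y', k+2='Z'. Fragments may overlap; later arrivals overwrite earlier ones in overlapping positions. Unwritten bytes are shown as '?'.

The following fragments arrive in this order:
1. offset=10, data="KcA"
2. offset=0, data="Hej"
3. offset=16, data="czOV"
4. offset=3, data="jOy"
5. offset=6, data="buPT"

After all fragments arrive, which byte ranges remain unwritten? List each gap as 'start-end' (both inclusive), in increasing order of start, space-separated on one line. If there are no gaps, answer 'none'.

Fragment 1: offset=10 len=3
Fragment 2: offset=0 len=3
Fragment 3: offset=16 len=4
Fragment 4: offset=3 len=3
Fragment 5: offset=6 len=4
Gaps: 13-15 20-20

Answer: 13-15 20-20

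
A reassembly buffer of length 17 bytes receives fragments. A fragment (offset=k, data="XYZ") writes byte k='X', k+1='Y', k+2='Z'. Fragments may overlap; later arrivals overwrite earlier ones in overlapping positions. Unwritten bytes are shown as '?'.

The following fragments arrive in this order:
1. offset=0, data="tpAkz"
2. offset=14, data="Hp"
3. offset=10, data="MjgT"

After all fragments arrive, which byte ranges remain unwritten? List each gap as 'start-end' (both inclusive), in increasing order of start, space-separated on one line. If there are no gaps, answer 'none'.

Fragment 1: offset=0 len=5
Fragment 2: offset=14 len=2
Fragment 3: offset=10 len=4
Gaps: 5-9 16-16

Answer: 5-9 16-16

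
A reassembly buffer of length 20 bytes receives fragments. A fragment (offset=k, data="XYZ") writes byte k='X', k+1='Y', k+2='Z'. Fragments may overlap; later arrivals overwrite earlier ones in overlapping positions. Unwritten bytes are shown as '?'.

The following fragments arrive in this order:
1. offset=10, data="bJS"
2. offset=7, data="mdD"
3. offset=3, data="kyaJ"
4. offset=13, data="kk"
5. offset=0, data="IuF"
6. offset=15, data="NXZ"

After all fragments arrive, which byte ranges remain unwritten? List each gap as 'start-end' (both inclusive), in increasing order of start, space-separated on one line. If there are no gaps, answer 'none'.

Fragment 1: offset=10 len=3
Fragment 2: offset=7 len=3
Fragment 3: offset=3 len=4
Fragment 4: offset=13 len=2
Fragment 5: offset=0 len=3
Fragment 6: offset=15 len=3
Gaps: 18-19

Answer: 18-19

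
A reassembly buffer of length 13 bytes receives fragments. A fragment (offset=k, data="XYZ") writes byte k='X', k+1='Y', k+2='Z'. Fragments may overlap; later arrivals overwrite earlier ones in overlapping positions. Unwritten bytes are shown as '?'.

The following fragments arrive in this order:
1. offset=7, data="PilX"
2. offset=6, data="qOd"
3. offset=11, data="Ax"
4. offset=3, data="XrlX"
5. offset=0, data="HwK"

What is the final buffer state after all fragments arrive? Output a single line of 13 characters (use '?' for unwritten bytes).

Answer: HwKXrlXOdlXAx

Derivation:
Fragment 1: offset=7 data="PilX" -> buffer=???????PilX??
Fragment 2: offset=6 data="qOd" -> buffer=??????qOdlX??
Fragment 3: offset=11 data="Ax" -> buffer=??????qOdlXAx
Fragment 4: offset=3 data="XrlX" -> buffer=???XrlXOdlXAx
Fragment 5: offset=0 data="HwK" -> buffer=HwKXrlXOdlXAx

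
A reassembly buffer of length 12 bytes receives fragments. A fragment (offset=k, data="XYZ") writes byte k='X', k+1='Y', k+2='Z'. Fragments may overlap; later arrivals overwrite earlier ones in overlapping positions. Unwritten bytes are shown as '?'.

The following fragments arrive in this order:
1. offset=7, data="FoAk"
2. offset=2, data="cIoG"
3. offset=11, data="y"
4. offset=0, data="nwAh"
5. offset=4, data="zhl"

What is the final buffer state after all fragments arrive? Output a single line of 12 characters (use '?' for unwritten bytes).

Answer: nwAhzhlFoAky

Derivation:
Fragment 1: offset=7 data="FoAk" -> buffer=???????FoAk?
Fragment 2: offset=2 data="cIoG" -> buffer=??cIoG?FoAk?
Fragment 3: offset=11 data="y" -> buffer=??cIoG?FoAky
Fragment 4: offset=0 data="nwAh" -> buffer=nwAhoG?FoAky
Fragment 5: offset=4 data="zhl" -> buffer=nwAhzhlFoAky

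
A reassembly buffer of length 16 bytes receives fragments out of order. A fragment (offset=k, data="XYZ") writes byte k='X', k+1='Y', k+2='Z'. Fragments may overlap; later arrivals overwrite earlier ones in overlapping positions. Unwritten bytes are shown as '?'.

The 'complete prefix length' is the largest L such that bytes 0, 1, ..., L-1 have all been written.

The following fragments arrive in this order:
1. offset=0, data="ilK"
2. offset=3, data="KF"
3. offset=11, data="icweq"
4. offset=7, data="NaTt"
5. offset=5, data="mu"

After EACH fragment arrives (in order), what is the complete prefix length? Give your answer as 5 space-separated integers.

Answer: 3 5 5 5 16

Derivation:
Fragment 1: offset=0 data="ilK" -> buffer=ilK????????????? -> prefix_len=3
Fragment 2: offset=3 data="KF" -> buffer=ilKKF??????????? -> prefix_len=5
Fragment 3: offset=11 data="icweq" -> buffer=ilKKF??????icweq -> prefix_len=5
Fragment 4: offset=7 data="NaTt" -> buffer=ilKKF??NaTticweq -> prefix_len=5
Fragment 5: offset=5 data="mu" -> buffer=ilKKFmuNaTticweq -> prefix_len=16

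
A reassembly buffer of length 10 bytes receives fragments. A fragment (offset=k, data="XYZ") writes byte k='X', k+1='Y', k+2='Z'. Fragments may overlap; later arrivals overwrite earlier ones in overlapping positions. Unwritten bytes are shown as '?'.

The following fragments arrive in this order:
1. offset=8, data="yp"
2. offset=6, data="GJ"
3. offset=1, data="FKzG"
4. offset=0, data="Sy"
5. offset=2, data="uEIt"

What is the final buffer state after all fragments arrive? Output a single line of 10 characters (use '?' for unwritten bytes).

Fragment 1: offset=8 data="yp" -> buffer=????????yp
Fragment 2: offset=6 data="GJ" -> buffer=??????GJyp
Fragment 3: offset=1 data="FKzG" -> buffer=?FKzG?GJyp
Fragment 4: offset=0 data="Sy" -> buffer=SyKzG?GJyp
Fragment 5: offset=2 data="uEIt" -> buffer=SyuEItGJyp

Answer: SyuEItGJyp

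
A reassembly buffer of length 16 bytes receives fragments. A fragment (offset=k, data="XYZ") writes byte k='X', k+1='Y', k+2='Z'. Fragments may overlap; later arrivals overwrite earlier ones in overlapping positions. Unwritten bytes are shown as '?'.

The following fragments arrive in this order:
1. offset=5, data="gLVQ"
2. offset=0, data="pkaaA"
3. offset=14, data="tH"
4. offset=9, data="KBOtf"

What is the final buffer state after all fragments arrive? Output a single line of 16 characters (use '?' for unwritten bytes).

Answer: pkaaAgLVQKBOtftH

Derivation:
Fragment 1: offset=5 data="gLVQ" -> buffer=?????gLVQ???????
Fragment 2: offset=0 data="pkaaA" -> buffer=pkaaAgLVQ???????
Fragment 3: offset=14 data="tH" -> buffer=pkaaAgLVQ?????tH
Fragment 4: offset=9 data="KBOtf" -> buffer=pkaaAgLVQKBOtftH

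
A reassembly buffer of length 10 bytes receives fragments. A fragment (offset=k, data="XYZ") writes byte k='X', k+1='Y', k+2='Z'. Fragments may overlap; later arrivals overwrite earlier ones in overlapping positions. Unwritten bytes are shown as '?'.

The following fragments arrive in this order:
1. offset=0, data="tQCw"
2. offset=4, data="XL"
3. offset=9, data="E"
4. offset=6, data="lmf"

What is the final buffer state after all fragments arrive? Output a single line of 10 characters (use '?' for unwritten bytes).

Fragment 1: offset=0 data="tQCw" -> buffer=tQCw??????
Fragment 2: offset=4 data="XL" -> buffer=tQCwXL????
Fragment 3: offset=9 data="E" -> buffer=tQCwXL???E
Fragment 4: offset=6 data="lmf" -> buffer=tQCwXLlmfE

Answer: tQCwXLlmfE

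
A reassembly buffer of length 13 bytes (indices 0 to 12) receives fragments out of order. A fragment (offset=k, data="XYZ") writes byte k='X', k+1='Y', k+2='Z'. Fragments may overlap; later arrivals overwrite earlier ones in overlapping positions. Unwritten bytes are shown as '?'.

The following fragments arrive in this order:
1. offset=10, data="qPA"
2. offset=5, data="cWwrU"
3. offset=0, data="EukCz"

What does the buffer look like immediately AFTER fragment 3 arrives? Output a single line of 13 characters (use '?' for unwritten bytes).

Fragment 1: offset=10 data="qPA" -> buffer=??????????qPA
Fragment 2: offset=5 data="cWwrU" -> buffer=?????cWwrUqPA
Fragment 3: offset=0 data="EukCz" -> buffer=EukCzcWwrUqPA

Answer: EukCzcWwrUqPA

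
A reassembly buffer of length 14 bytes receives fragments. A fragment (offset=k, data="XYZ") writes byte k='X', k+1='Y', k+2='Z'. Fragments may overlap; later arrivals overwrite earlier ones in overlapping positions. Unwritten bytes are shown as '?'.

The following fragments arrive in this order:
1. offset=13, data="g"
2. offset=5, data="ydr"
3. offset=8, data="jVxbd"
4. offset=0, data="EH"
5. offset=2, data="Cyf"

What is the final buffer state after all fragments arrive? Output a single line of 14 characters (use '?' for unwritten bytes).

Answer: EHCyfydrjVxbdg

Derivation:
Fragment 1: offset=13 data="g" -> buffer=?????????????g
Fragment 2: offset=5 data="ydr" -> buffer=?????ydr?????g
Fragment 3: offset=8 data="jVxbd" -> buffer=?????ydrjVxbdg
Fragment 4: offset=0 data="EH" -> buffer=EH???ydrjVxbdg
Fragment 5: offset=2 data="Cyf" -> buffer=EHCyfydrjVxbdg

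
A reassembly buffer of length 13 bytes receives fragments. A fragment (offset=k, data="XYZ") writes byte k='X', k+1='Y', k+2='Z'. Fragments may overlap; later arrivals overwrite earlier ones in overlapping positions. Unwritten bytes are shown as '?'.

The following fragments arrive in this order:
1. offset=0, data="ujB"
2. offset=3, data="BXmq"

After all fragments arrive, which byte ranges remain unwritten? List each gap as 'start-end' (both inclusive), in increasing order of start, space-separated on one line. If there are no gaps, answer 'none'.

Fragment 1: offset=0 len=3
Fragment 2: offset=3 len=4
Gaps: 7-12

Answer: 7-12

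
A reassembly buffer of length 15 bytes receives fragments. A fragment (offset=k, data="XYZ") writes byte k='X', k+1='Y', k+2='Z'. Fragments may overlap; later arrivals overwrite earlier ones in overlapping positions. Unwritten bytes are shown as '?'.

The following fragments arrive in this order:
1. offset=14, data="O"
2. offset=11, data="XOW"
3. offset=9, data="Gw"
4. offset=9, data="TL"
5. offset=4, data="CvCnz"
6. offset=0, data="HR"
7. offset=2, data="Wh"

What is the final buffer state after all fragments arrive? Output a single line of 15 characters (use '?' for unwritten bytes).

Answer: HRWhCvCnzTLXOWO

Derivation:
Fragment 1: offset=14 data="O" -> buffer=??????????????O
Fragment 2: offset=11 data="XOW" -> buffer=???????????XOWO
Fragment 3: offset=9 data="Gw" -> buffer=?????????GwXOWO
Fragment 4: offset=9 data="TL" -> buffer=?????????TLXOWO
Fragment 5: offset=4 data="CvCnz" -> buffer=????CvCnzTLXOWO
Fragment 6: offset=0 data="HR" -> buffer=HR??CvCnzTLXOWO
Fragment 7: offset=2 data="Wh" -> buffer=HRWhCvCnzTLXOWO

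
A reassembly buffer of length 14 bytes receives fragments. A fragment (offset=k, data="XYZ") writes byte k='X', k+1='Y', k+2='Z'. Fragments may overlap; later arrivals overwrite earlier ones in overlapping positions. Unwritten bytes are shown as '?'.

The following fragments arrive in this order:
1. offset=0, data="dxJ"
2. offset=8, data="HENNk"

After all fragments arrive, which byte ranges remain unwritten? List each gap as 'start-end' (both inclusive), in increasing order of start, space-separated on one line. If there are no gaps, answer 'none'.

Fragment 1: offset=0 len=3
Fragment 2: offset=8 len=5
Gaps: 3-7 13-13

Answer: 3-7 13-13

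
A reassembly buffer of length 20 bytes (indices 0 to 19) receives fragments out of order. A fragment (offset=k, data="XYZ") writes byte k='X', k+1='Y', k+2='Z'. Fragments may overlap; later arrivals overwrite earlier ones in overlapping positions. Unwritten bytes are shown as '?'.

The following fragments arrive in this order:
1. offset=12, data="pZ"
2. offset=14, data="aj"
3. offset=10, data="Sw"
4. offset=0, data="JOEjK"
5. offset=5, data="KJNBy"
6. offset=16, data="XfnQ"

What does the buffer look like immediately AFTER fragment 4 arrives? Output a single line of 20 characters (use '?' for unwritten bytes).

Fragment 1: offset=12 data="pZ" -> buffer=????????????pZ??????
Fragment 2: offset=14 data="aj" -> buffer=????????????pZaj????
Fragment 3: offset=10 data="Sw" -> buffer=??????????SwpZaj????
Fragment 4: offset=0 data="JOEjK" -> buffer=JOEjK?????SwpZaj????

Answer: JOEjK?????SwpZaj????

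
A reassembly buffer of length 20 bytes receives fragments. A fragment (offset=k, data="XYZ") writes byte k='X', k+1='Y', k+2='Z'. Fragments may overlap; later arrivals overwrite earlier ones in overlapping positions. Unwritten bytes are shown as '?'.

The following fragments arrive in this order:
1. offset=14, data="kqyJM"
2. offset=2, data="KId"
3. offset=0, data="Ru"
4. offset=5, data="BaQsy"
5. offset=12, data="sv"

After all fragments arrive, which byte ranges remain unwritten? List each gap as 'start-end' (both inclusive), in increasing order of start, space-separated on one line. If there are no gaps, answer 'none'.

Fragment 1: offset=14 len=5
Fragment 2: offset=2 len=3
Fragment 3: offset=0 len=2
Fragment 4: offset=5 len=5
Fragment 5: offset=12 len=2
Gaps: 10-11 19-19

Answer: 10-11 19-19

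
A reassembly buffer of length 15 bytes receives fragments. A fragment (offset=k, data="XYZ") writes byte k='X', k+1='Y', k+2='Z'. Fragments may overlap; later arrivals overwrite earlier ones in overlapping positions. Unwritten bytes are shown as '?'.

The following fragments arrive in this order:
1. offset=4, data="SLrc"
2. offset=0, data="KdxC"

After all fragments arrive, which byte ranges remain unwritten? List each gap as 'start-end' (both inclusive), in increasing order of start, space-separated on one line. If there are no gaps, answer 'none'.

Fragment 1: offset=4 len=4
Fragment 2: offset=0 len=4
Gaps: 8-14

Answer: 8-14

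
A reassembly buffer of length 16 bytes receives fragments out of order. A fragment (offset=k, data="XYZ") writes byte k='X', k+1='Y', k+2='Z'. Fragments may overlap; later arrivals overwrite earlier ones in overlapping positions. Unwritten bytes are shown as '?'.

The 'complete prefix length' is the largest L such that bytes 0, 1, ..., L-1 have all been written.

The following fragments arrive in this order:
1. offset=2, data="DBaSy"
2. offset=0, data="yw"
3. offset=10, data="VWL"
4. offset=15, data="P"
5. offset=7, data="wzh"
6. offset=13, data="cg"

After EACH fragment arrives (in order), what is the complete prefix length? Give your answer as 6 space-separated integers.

Answer: 0 7 7 7 13 16

Derivation:
Fragment 1: offset=2 data="DBaSy" -> buffer=??DBaSy????????? -> prefix_len=0
Fragment 2: offset=0 data="yw" -> buffer=ywDBaSy????????? -> prefix_len=7
Fragment 3: offset=10 data="VWL" -> buffer=ywDBaSy???VWL??? -> prefix_len=7
Fragment 4: offset=15 data="P" -> buffer=ywDBaSy???VWL??P -> prefix_len=7
Fragment 5: offset=7 data="wzh" -> buffer=ywDBaSywzhVWL??P -> prefix_len=13
Fragment 6: offset=13 data="cg" -> buffer=ywDBaSywzhVWLcgP -> prefix_len=16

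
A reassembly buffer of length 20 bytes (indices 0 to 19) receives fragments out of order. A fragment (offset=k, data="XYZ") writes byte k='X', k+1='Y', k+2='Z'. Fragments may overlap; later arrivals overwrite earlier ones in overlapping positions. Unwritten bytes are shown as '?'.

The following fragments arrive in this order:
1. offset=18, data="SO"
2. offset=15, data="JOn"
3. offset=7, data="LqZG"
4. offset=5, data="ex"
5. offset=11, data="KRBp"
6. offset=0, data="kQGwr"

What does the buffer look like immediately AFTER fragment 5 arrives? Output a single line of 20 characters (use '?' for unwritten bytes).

Answer: ?????exLqZGKRBpJOnSO

Derivation:
Fragment 1: offset=18 data="SO" -> buffer=??????????????????SO
Fragment 2: offset=15 data="JOn" -> buffer=???????????????JOnSO
Fragment 3: offset=7 data="LqZG" -> buffer=???????LqZG????JOnSO
Fragment 4: offset=5 data="ex" -> buffer=?????exLqZG????JOnSO
Fragment 5: offset=11 data="KRBp" -> buffer=?????exLqZGKRBpJOnSO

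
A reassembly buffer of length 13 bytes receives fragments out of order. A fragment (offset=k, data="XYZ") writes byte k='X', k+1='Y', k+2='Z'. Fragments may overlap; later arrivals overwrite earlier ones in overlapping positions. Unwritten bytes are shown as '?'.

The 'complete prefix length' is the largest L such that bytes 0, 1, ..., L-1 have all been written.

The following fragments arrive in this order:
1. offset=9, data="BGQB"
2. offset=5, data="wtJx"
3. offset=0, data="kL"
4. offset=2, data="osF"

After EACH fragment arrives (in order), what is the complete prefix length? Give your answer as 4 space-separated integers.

Answer: 0 0 2 13

Derivation:
Fragment 1: offset=9 data="BGQB" -> buffer=?????????BGQB -> prefix_len=0
Fragment 2: offset=5 data="wtJx" -> buffer=?????wtJxBGQB -> prefix_len=0
Fragment 3: offset=0 data="kL" -> buffer=kL???wtJxBGQB -> prefix_len=2
Fragment 4: offset=2 data="osF" -> buffer=kLosFwtJxBGQB -> prefix_len=13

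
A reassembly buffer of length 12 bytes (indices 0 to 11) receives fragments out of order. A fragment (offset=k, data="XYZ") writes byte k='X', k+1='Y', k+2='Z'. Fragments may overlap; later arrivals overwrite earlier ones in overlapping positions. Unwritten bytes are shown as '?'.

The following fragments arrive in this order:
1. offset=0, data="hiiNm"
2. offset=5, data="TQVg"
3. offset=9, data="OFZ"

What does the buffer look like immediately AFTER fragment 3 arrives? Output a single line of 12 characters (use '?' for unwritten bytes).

Fragment 1: offset=0 data="hiiNm" -> buffer=hiiNm???????
Fragment 2: offset=5 data="TQVg" -> buffer=hiiNmTQVg???
Fragment 3: offset=9 data="OFZ" -> buffer=hiiNmTQVgOFZ

Answer: hiiNmTQVgOFZ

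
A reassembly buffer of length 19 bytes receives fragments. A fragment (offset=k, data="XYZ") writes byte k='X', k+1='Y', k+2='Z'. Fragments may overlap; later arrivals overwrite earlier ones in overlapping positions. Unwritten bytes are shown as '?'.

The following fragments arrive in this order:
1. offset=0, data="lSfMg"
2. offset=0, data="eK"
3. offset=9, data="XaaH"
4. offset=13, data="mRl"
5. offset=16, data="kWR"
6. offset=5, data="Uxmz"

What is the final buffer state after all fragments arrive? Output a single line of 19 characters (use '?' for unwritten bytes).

Answer: eKfMgUxmzXaaHmRlkWR

Derivation:
Fragment 1: offset=0 data="lSfMg" -> buffer=lSfMg??????????????
Fragment 2: offset=0 data="eK" -> buffer=eKfMg??????????????
Fragment 3: offset=9 data="XaaH" -> buffer=eKfMg????XaaH??????
Fragment 4: offset=13 data="mRl" -> buffer=eKfMg????XaaHmRl???
Fragment 5: offset=16 data="kWR" -> buffer=eKfMg????XaaHmRlkWR
Fragment 6: offset=5 data="Uxmz" -> buffer=eKfMgUxmzXaaHmRlkWR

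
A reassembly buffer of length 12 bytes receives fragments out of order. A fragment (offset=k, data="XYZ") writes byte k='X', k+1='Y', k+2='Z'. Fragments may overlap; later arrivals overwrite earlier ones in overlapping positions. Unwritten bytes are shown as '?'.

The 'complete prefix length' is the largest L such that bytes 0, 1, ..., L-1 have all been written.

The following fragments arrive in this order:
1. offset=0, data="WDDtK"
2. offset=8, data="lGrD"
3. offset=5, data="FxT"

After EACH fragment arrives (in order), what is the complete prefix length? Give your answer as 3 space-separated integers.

Answer: 5 5 12

Derivation:
Fragment 1: offset=0 data="WDDtK" -> buffer=WDDtK??????? -> prefix_len=5
Fragment 2: offset=8 data="lGrD" -> buffer=WDDtK???lGrD -> prefix_len=5
Fragment 3: offset=5 data="FxT" -> buffer=WDDtKFxTlGrD -> prefix_len=12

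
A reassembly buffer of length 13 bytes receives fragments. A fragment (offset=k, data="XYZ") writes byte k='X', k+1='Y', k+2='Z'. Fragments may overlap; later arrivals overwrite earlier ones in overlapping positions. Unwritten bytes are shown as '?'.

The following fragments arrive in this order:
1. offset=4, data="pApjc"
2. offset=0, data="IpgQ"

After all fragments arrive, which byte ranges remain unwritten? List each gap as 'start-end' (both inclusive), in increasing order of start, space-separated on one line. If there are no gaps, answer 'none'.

Answer: 9-12

Derivation:
Fragment 1: offset=4 len=5
Fragment 2: offset=0 len=4
Gaps: 9-12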